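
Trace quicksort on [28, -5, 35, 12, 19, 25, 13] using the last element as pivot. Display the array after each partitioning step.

Partition 1: pivot=13 at index 2 -> [-5, 12, 13, 28, 19, 25, 35]
Partition 2: pivot=12 at index 1 -> [-5, 12, 13, 28, 19, 25, 35]
Partition 3: pivot=35 at index 6 -> [-5, 12, 13, 28, 19, 25, 35]
Partition 4: pivot=25 at index 4 -> [-5, 12, 13, 19, 25, 28, 35]


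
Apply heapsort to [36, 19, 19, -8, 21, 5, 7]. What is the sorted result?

Build heap: [36, 21, 19, -8, 19, 5, 7]
Extract 36: [21, 19, 19, -8, 7, 5, 36]
Extract 21: [19, 7, 19, -8, 5, 21, 36]
Extract 19: [19, 7, 5, -8, 19, 21, 36]
Extract 19: [7, -8, 5, 19, 19, 21, 36]
Extract 7: [5, -8, 7, 19, 19, 21, 36]
Extract 5: [-8, 5, 7, 19, 19, 21, 36]


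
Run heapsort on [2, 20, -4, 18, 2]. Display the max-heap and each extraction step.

Build heap: [20, 18, -4, 2, 2]
Extract 20: [18, 2, -4, 2, 20]
Extract 18: [2, 2, -4, 18, 20]
Extract 2: [2, -4, 2, 18, 20]
Extract 2: [-4, 2, 2, 18, 20]


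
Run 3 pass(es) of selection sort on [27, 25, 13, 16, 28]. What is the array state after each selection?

Pass 1: Select minimum 13 at index 2, swap -> [13, 25, 27, 16, 28]
Pass 2: Select minimum 16 at index 3, swap -> [13, 16, 27, 25, 28]
Pass 3: Select minimum 25 at index 3, swap -> [13, 16, 25, 27, 28]


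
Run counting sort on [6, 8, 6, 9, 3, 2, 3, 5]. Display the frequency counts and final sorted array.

Count array: [0, 0, 1, 2, 0, 1, 2, 0, 1, 1]
(count[i] = number of elements equal to i)
Cumulative count: [0, 0, 1, 3, 3, 4, 6, 6, 7, 8]
Sorted: [2, 3, 3, 5, 6, 6, 8, 9]


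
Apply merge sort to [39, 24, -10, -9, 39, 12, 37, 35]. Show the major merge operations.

Divide and conquer:
  Merge [39] + [24] -> [24, 39]
  Merge [-10] + [-9] -> [-10, -9]
  Merge [24, 39] + [-10, -9] -> [-10, -9, 24, 39]
  Merge [39] + [12] -> [12, 39]
  Merge [37] + [35] -> [35, 37]
  Merge [12, 39] + [35, 37] -> [12, 35, 37, 39]
  Merge [-10, -9, 24, 39] + [12, 35, 37, 39] -> [-10, -9, 12, 24, 35, 37, 39, 39]


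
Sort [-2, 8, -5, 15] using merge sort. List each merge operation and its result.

Divide and conquer:
  Merge [-2] + [8] -> [-2, 8]
  Merge [-5] + [15] -> [-5, 15]
  Merge [-2, 8] + [-5, 15] -> [-5, -2, 8, 15]


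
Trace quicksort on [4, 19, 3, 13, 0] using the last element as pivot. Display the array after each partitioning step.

Partition 1: pivot=0 at index 0 -> [0, 19, 3, 13, 4]
Partition 2: pivot=4 at index 2 -> [0, 3, 4, 13, 19]
Partition 3: pivot=19 at index 4 -> [0, 3, 4, 13, 19]


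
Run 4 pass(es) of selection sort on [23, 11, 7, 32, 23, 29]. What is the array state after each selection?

Pass 1: Select minimum 7 at index 2, swap -> [7, 11, 23, 32, 23, 29]
Pass 2: Select minimum 11 at index 1, swap -> [7, 11, 23, 32, 23, 29]
Pass 3: Select minimum 23 at index 2, swap -> [7, 11, 23, 32, 23, 29]
Pass 4: Select minimum 23 at index 4, swap -> [7, 11, 23, 23, 32, 29]


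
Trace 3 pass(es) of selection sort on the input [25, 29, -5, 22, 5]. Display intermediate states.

Pass 1: Select minimum -5 at index 2, swap -> [-5, 29, 25, 22, 5]
Pass 2: Select minimum 5 at index 4, swap -> [-5, 5, 25, 22, 29]
Pass 3: Select minimum 22 at index 3, swap -> [-5, 5, 22, 25, 29]


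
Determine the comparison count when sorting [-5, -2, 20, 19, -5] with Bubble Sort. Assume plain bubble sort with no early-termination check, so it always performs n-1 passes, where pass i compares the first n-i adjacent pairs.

Pass 1: compare adjacent pairs (0,1)..(3,4) = 4 comparison(s), 2 swap(s) -> [-5, -2, 19, -5, 20]
Pass 2: compare adjacent pairs (0,1)..(2,3) = 3 comparison(s), 1 swap(s) -> [-5, -2, -5, 19, 20]
Pass 3: compare adjacent pairs (0,1)..(1,2) = 2 comparison(s), 1 swap(s) -> [-5, -5, -2, 19, 20]
Pass 4: compare adjacent pairs (0,1)..(0,1) = 1 comparison(s), 0 swap(s) -> [-5, -5, -2, 19, 20]
Total comparisons: 4 + 3 + 2 + 1 = 10


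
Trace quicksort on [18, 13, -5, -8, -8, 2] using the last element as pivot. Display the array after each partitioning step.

Partition 1: pivot=2 at index 3 -> [-5, -8, -8, 2, 18, 13]
Partition 2: pivot=-8 at index 1 -> [-8, -8, -5, 2, 18, 13]
Partition 3: pivot=13 at index 4 -> [-8, -8, -5, 2, 13, 18]


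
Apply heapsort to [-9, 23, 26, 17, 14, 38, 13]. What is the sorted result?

Build heap: [38, 23, 26, 17, 14, -9, 13]
Extract 38: [26, 23, 13, 17, 14, -9, 38]
Extract 26: [23, 17, 13, -9, 14, 26, 38]
Extract 23: [17, 14, 13, -9, 23, 26, 38]
Extract 17: [14, -9, 13, 17, 23, 26, 38]
Extract 14: [13, -9, 14, 17, 23, 26, 38]
Extract 13: [-9, 13, 14, 17, 23, 26, 38]


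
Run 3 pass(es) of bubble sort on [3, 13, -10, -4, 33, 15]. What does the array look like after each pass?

After pass 1: [3, -10, -4, 13, 15, 33] (3 swaps)
After pass 2: [-10, -4, 3, 13, 15, 33] (2 swaps)
After pass 3: [-10, -4, 3, 13, 15, 33] (0 swaps)
Total swaps: 5


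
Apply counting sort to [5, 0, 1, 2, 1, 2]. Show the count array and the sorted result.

Count array: [1, 2, 2, 0, 0, 1]
(count[i] = number of elements equal to i)
Cumulative count: [1, 3, 5, 5, 5, 6]
Sorted: [0, 1, 1, 2, 2, 5]


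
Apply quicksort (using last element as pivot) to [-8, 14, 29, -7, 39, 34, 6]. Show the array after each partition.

Partition 1: pivot=6 at index 2 -> [-8, -7, 6, 14, 39, 34, 29]
Partition 2: pivot=-7 at index 1 -> [-8, -7, 6, 14, 39, 34, 29]
Partition 3: pivot=29 at index 4 -> [-8, -7, 6, 14, 29, 34, 39]
Partition 4: pivot=39 at index 6 -> [-8, -7, 6, 14, 29, 34, 39]


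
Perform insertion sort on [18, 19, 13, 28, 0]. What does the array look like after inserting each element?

First element 18 is already 'sorted'
Insert 19: shifted 0 elements -> [18, 19, 13, 28, 0]
Insert 13: shifted 2 elements -> [13, 18, 19, 28, 0]
Insert 28: shifted 0 elements -> [13, 18, 19, 28, 0]
Insert 0: shifted 4 elements -> [0, 13, 18, 19, 28]


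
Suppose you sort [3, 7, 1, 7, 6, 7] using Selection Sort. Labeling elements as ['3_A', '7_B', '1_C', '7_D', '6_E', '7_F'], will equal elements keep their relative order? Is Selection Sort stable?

Trace Selection Sort on the labeled array (the key is the number; the letter only tracks identity):
  Pass 1: minimum of unsorted part is 1_C at index 2; swap it with 3_A at index 0 -> [1_C, 7_B, 3_A, 7_D, 6_E, 7_F]
  Pass 2: minimum of unsorted part is 3_A at index 2; swap it with 7_B at index 1 -> [1_C, 3_A, 7_B, 7_D, 6_E, 7_F]
  Pass 3: minimum of unsorted part is 6_E at index 4; swap it with 7_B at index 2 -> [1_C, 3_A, 6_E, 7_D, 7_B, 7_F]
  Pass 4: minimum 7_D is already at index 3; no swap -> [1_C, 3_A, 6_E, 7_D, 7_B, 7_F]
  Pass 5: minimum 7_B is already at index 4; no swap -> [1_C, 3_A, 6_E, 7_D, 7_B, 7_F]
Final order: [1_C, 3_A, 6_E, 7_D, 7_B, 7_F]
Equal keys:
  value 7: originally 7_B, 7_D, 7_F; after sorting 7_D, 7_B, 7_F -> order changed
Equal keys were reordered, so Selection Sort is not stable: the long-range swap that moves the minimum into place can carry an element past an equal key. (One such input is enough; an unstable sort may happen to preserve order on other inputs, but it gives no guarantee.)
Answer: Not stable


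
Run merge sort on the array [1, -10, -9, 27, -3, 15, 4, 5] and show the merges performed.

Divide and conquer:
  Merge [1] + [-10] -> [-10, 1]
  Merge [-9] + [27] -> [-9, 27]
  Merge [-10, 1] + [-9, 27] -> [-10, -9, 1, 27]
  Merge [-3] + [15] -> [-3, 15]
  Merge [4] + [5] -> [4, 5]
  Merge [-3, 15] + [4, 5] -> [-3, 4, 5, 15]
  Merge [-10, -9, 1, 27] + [-3, 4, 5, 15] -> [-10, -9, -3, 1, 4, 5, 15, 27]


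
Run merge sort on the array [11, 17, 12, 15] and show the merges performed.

Divide and conquer:
  Merge [11] + [17] -> [11, 17]
  Merge [12] + [15] -> [12, 15]
  Merge [11, 17] + [12, 15] -> [11, 12, 15, 17]


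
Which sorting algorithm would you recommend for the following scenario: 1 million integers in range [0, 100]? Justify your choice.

Best choice: Counting sort
Reason: O(n + k) where k=100 is small; linear time beats O(n log n)


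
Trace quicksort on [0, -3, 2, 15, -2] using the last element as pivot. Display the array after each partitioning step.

Partition 1: pivot=-2 at index 1 -> [-3, -2, 2, 15, 0]
Partition 2: pivot=0 at index 2 -> [-3, -2, 0, 15, 2]
Partition 3: pivot=2 at index 3 -> [-3, -2, 0, 2, 15]


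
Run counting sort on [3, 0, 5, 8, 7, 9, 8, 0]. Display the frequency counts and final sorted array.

Count array: [2, 0, 0, 1, 0, 1, 0, 1, 2, 1]
(count[i] = number of elements equal to i)
Cumulative count: [2, 2, 2, 3, 3, 4, 4, 5, 7, 8]
Sorted: [0, 0, 3, 5, 7, 8, 8, 9]


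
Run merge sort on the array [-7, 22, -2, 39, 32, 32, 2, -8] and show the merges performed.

Divide and conquer:
  Merge [-7] + [22] -> [-7, 22]
  Merge [-2] + [39] -> [-2, 39]
  Merge [-7, 22] + [-2, 39] -> [-7, -2, 22, 39]
  Merge [32] + [32] -> [32, 32]
  Merge [2] + [-8] -> [-8, 2]
  Merge [32, 32] + [-8, 2] -> [-8, 2, 32, 32]
  Merge [-7, -2, 22, 39] + [-8, 2, 32, 32] -> [-8, -7, -2, 2, 22, 32, 32, 39]


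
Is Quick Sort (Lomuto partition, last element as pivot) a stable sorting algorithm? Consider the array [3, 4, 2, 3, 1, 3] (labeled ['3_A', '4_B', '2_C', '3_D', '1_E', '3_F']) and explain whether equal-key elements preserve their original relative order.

Trace Quick Sort on the labeled array (the key is the number; the letter only tracks identity):
  Partition indices 0..5 around pivot 3_F -> [3_A, 2_C, 3_D, 1_E, 3_F, 4_B]
  Partition indices 0..3 around pivot 1_E -> [1_E, 2_C, 3_D, 3_A, 3_F, 4_B]
  Partition indices 1..3 around pivot 3_A -> [1_E, 2_C, 3_D, 3_A, 3_F, 4_B]
  Partition indices 1..2 around pivot 3_D -> [1_E, 2_C, 3_D, 3_A, 3_F, 4_B]
Final order: [1_E, 2_C, 3_D, 3_A, 3_F, 4_B]
Equal keys:
  value 3: originally 3_A, 3_D, 3_F; after sorting 3_D, 3_A, 3_F -> order changed
Equal keys were reordered, so Quick Sort is not stable: partition swaps elements across long distances and can reorder equal keys. (One such input is enough; an unstable sort may happen to preserve order on other inputs, but it gives no guarantee.)
Answer: Not stable


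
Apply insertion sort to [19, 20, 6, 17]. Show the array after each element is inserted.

First element 19 is already 'sorted'
Insert 20: shifted 0 elements -> [19, 20, 6, 17]
Insert 6: shifted 2 elements -> [6, 19, 20, 17]
Insert 17: shifted 2 elements -> [6, 17, 19, 20]


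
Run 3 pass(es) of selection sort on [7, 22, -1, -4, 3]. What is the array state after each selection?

Pass 1: Select minimum -4 at index 3, swap -> [-4, 22, -1, 7, 3]
Pass 2: Select minimum -1 at index 2, swap -> [-4, -1, 22, 7, 3]
Pass 3: Select minimum 3 at index 4, swap -> [-4, -1, 3, 7, 22]


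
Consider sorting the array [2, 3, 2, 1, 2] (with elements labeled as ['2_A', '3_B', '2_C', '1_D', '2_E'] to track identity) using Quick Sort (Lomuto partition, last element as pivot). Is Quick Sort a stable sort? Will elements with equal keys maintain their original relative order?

Trace Quick Sort on the labeled array (the key is the number; the letter only tracks identity):
  Partition indices 0..4 around pivot 2_E -> [2_A, 2_C, 1_D, 2_E, 3_B]
  Partition indices 0..2 around pivot 1_D -> [1_D, 2_C, 2_A, 2_E, 3_B]
  Partition indices 1..2 around pivot 2_A -> [1_D, 2_C, 2_A, 2_E, 3_B]
Final order: [1_D, 2_C, 2_A, 2_E, 3_B]
Equal keys:
  value 2: originally 2_A, 2_C, 2_E; after sorting 2_C, 2_A, 2_E -> order changed
Equal keys were reordered, so Quick Sort is not stable: partition swaps elements across long distances and can reorder equal keys. (One such input is enough; an unstable sort may happen to preserve order on other inputs, but it gives no guarantee.)
Answer: Not stable


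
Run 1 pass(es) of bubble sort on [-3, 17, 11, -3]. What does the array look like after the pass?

After pass 1: [-3, 11, -3, 17] (2 swaps)
Total swaps: 2


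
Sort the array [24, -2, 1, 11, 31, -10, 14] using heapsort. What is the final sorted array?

Build heap: [31, 24, 14, 11, -2, -10, 1]
Extract 31: [24, 11, 14, 1, -2, -10, 31]
Extract 24: [14, 11, -10, 1, -2, 24, 31]
Extract 14: [11, 1, -10, -2, 14, 24, 31]
Extract 11: [1, -2, -10, 11, 14, 24, 31]
Extract 1: [-2, -10, 1, 11, 14, 24, 31]
Extract -2: [-10, -2, 1, 11, 14, 24, 31]


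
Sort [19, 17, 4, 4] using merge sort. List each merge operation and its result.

Divide and conquer:
  Merge [19] + [17] -> [17, 19]
  Merge [4] + [4] -> [4, 4]
  Merge [17, 19] + [4, 4] -> [4, 4, 17, 19]


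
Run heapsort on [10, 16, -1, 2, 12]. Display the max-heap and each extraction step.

Build heap: [16, 12, -1, 2, 10]
Extract 16: [12, 10, -1, 2, 16]
Extract 12: [10, 2, -1, 12, 16]
Extract 10: [2, -1, 10, 12, 16]
Extract 2: [-1, 2, 10, 12, 16]


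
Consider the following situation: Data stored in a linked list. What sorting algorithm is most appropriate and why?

Best choice: Merge sort
Reason: Merge sort doesn't require random access; can be done in O(1) extra space for linked lists


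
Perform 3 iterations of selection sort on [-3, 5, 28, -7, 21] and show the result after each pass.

Pass 1: Select minimum -7 at index 3, swap -> [-7, 5, 28, -3, 21]
Pass 2: Select minimum -3 at index 3, swap -> [-7, -3, 28, 5, 21]
Pass 3: Select minimum 5 at index 3, swap -> [-7, -3, 5, 28, 21]


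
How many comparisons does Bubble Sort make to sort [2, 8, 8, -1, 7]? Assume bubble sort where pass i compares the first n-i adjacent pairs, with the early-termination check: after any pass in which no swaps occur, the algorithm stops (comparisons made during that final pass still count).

Pass 1: compare adjacent pairs (0,1)..(3,4) = 4 comparison(s), 2 swap(s) -> [2, 8, -1, 7, 8]
Pass 2: compare adjacent pairs (0,1)..(2,3) = 3 comparison(s), 2 swap(s) -> [2, -1, 7, 8, 8]
Pass 3: compare adjacent pairs (0,1)..(1,2) = 2 comparison(s), 1 swap(s) -> [-1, 2, 7, 8, 8]
Pass 4: compare adjacent pairs (0,1)..(0,1) = 1 comparison(s), 0 swap(s) -> [-1, 2, 7, 8, 8]
No swaps in this pass, so bubble sort stops here.
Total comparisons: 4 + 3 + 2 + 1 = 10


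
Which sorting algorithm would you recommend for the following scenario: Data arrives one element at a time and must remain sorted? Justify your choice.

Best choice: Insertion sort
Reason: Insertion sort naturally handles online/streaming input by inserting each new element into sorted position


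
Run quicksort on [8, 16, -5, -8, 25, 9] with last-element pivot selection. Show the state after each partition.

Partition 1: pivot=9 at index 3 -> [8, -5, -8, 9, 25, 16]
Partition 2: pivot=-8 at index 0 -> [-8, -5, 8, 9, 25, 16]
Partition 3: pivot=8 at index 2 -> [-8, -5, 8, 9, 25, 16]
Partition 4: pivot=16 at index 4 -> [-8, -5, 8, 9, 16, 25]


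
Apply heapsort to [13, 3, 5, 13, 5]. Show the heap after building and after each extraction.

Build heap: [13, 13, 5, 3, 5]
Extract 13: [13, 5, 5, 3, 13]
Extract 13: [5, 3, 5, 13, 13]
Extract 5: [5, 3, 5, 13, 13]
Extract 5: [3, 5, 5, 13, 13]


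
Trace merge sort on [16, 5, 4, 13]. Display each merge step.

Divide and conquer:
  Merge [16] + [5] -> [5, 16]
  Merge [4] + [13] -> [4, 13]
  Merge [5, 16] + [4, 13] -> [4, 5, 13, 16]


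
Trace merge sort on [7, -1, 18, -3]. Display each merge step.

Divide and conquer:
  Merge [7] + [-1] -> [-1, 7]
  Merge [18] + [-3] -> [-3, 18]
  Merge [-1, 7] + [-3, 18] -> [-3, -1, 7, 18]


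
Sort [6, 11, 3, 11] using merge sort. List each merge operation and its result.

Divide and conquer:
  Merge [6] + [11] -> [6, 11]
  Merge [3] + [11] -> [3, 11]
  Merge [6, 11] + [3, 11] -> [3, 6, 11, 11]


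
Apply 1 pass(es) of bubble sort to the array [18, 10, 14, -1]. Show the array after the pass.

After pass 1: [10, 14, -1, 18] (3 swaps)
Total swaps: 3


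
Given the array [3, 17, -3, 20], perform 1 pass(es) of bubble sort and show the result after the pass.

After pass 1: [3, -3, 17, 20] (1 swaps)
Total swaps: 1


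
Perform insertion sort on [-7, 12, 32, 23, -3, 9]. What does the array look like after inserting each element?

First element -7 is already 'sorted'
Insert 12: shifted 0 elements -> [-7, 12, 32, 23, -3, 9]
Insert 32: shifted 0 elements -> [-7, 12, 32, 23, -3, 9]
Insert 23: shifted 1 elements -> [-7, 12, 23, 32, -3, 9]
Insert -3: shifted 3 elements -> [-7, -3, 12, 23, 32, 9]
Insert 9: shifted 3 elements -> [-7, -3, 9, 12, 23, 32]


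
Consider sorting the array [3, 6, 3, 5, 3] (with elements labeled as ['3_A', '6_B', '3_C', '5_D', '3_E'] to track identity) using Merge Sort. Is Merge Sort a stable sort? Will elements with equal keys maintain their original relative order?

Trace Merge Sort on the labeled array (the key is the number; the letter only tracks identity):
  Merge [3_A] + [6_B] -> [3_A, 6_B]
  Merge [5_D] + [3_E] -> [3_E, 5_D]
  Merge [3_C] + [3_E, 5_D] -> [3_C, 3_E, 5_D]
  Merge [3_A, 6_B] + [3_C, 3_E, 5_D] -> [3_A, 3_C, 3_E, 5_D, 6_B]
Final order: [3_A, 3_C, 3_E, 5_D, 6_B]
Equal keys:
  value 3: originally 3_A, 3_C, 3_E; after sorting 3_A, 3_C, 3_E -> order preserved
All equal keys kept their original relative order. Merge Sort is stable: when the heads of the two halves are equal the merge takes from the left half first.
Answer: Stable


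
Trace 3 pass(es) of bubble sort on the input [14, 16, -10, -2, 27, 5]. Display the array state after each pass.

After pass 1: [14, -10, -2, 16, 5, 27] (3 swaps)
After pass 2: [-10, -2, 14, 5, 16, 27] (3 swaps)
After pass 3: [-10, -2, 5, 14, 16, 27] (1 swaps)
Total swaps: 7


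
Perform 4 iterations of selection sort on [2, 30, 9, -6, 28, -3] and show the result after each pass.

Pass 1: Select minimum -6 at index 3, swap -> [-6, 30, 9, 2, 28, -3]
Pass 2: Select minimum -3 at index 5, swap -> [-6, -3, 9, 2, 28, 30]
Pass 3: Select minimum 2 at index 3, swap -> [-6, -3, 2, 9, 28, 30]
Pass 4: Select minimum 9 at index 3, swap -> [-6, -3, 2, 9, 28, 30]


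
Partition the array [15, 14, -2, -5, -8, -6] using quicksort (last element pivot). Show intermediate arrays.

Partition 1: pivot=-6 at index 1 -> [-8, -6, -2, -5, 15, 14]
Partition 2: pivot=14 at index 4 -> [-8, -6, -2, -5, 14, 15]
Partition 3: pivot=-5 at index 2 -> [-8, -6, -5, -2, 14, 15]


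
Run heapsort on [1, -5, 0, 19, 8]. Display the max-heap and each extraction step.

Build heap: [19, 8, 0, -5, 1]
Extract 19: [8, 1, 0, -5, 19]
Extract 8: [1, -5, 0, 8, 19]
Extract 1: [0, -5, 1, 8, 19]
Extract 0: [-5, 0, 1, 8, 19]


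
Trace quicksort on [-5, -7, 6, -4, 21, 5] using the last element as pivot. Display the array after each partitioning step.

Partition 1: pivot=5 at index 3 -> [-5, -7, -4, 5, 21, 6]
Partition 2: pivot=-4 at index 2 -> [-5, -7, -4, 5, 21, 6]
Partition 3: pivot=-7 at index 0 -> [-7, -5, -4, 5, 21, 6]
Partition 4: pivot=6 at index 4 -> [-7, -5, -4, 5, 6, 21]


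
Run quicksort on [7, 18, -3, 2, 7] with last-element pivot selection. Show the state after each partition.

Partition 1: pivot=7 at index 3 -> [7, -3, 2, 7, 18]
Partition 2: pivot=2 at index 1 -> [-3, 2, 7, 7, 18]


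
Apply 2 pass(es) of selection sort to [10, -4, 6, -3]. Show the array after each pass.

Pass 1: Select minimum -4 at index 1, swap -> [-4, 10, 6, -3]
Pass 2: Select minimum -3 at index 3, swap -> [-4, -3, 6, 10]


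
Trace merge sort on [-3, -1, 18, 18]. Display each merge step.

Divide and conquer:
  Merge [-3] + [-1] -> [-3, -1]
  Merge [18] + [18] -> [18, 18]
  Merge [-3, -1] + [18, 18] -> [-3, -1, 18, 18]


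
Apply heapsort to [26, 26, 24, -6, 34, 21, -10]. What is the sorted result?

Build heap: [34, 26, 24, -6, 26, 21, -10]
Extract 34: [26, 26, 24, -6, -10, 21, 34]
Extract 26: [26, 21, 24, -6, -10, 26, 34]
Extract 26: [24, 21, -10, -6, 26, 26, 34]
Extract 24: [21, -6, -10, 24, 26, 26, 34]
Extract 21: [-6, -10, 21, 24, 26, 26, 34]
Extract -6: [-10, -6, 21, 24, 26, 26, 34]


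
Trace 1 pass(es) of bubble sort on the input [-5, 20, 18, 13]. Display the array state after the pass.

After pass 1: [-5, 18, 13, 20] (2 swaps)
Total swaps: 2


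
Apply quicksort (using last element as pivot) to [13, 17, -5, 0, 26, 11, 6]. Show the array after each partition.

Partition 1: pivot=6 at index 2 -> [-5, 0, 6, 17, 26, 11, 13]
Partition 2: pivot=0 at index 1 -> [-5, 0, 6, 17, 26, 11, 13]
Partition 3: pivot=13 at index 4 -> [-5, 0, 6, 11, 13, 17, 26]
Partition 4: pivot=26 at index 6 -> [-5, 0, 6, 11, 13, 17, 26]


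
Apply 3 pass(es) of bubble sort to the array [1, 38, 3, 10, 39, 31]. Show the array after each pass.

After pass 1: [1, 3, 10, 38, 31, 39] (3 swaps)
After pass 2: [1, 3, 10, 31, 38, 39] (1 swaps)
After pass 3: [1, 3, 10, 31, 38, 39] (0 swaps)
Total swaps: 4


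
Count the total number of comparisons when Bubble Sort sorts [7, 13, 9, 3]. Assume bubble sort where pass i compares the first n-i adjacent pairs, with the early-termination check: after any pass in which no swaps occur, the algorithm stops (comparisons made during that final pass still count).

Pass 1: compare adjacent pairs (0,1)..(2,3) = 3 comparison(s), 2 swap(s) -> [7, 9, 3, 13]
Pass 2: compare adjacent pairs (0,1)..(1,2) = 2 comparison(s), 1 swap(s) -> [7, 3, 9, 13]
Pass 3: compare adjacent pairs (0,1)..(0,1) = 1 comparison(s), 1 swap(s) -> [3, 7, 9, 13]
Every pass made at least one swap, so all n-1 passes run.
Total comparisons: 3 + 2 + 1 = 6


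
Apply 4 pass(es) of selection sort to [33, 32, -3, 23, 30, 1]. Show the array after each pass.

Pass 1: Select minimum -3 at index 2, swap -> [-3, 32, 33, 23, 30, 1]
Pass 2: Select minimum 1 at index 5, swap -> [-3, 1, 33, 23, 30, 32]
Pass 3: Select minimum 23 at index 3, swap -> [-3, 1, 23, 33, 30, 32]
Pass 4: Select minimum 30 at index 4, swap -> [-3, 1, 23, 30, 33, 32]


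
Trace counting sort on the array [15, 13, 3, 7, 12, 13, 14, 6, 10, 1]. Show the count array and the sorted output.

Count array: [0, 1, 0, 1, 0, 0, 1, 1, 0, 0, 1, 0, 1, 2, 1, 1]
(count[i] = number of elements equal to i)
Cumulative count: [0, 1, 1, 2, 2, 2, 3, 4, 4, 4, 5, 5, 6, 8, 9, 10]
Sorted: [1, 3, 6, 7, 10, 12, 13, 13, 14, 15]


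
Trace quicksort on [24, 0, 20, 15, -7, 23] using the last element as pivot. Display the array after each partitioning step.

Partition 1: pivot=23 at index 4 -> [0, 20, 15, -7, 23, 24]
Partition 2: pivot=-7 at index 0 -> [-7, 20, 15, 0, 23, 24]
Partition 3: pivot=0 at index 1 -> [-7, 0, 15, 20, 23, 24]
Partition 4: pivot=20 at index 3 -> [-7, 0, 15, 20, 23, 24]


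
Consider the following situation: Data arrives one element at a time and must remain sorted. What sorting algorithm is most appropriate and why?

Best choice: Insertion sort
Reason: Insertion sort naturally handles online/streaming input by inserting each new element into sorted position


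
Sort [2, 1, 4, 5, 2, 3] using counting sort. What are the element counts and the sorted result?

Count array: [0, 1, 2, 1, 1, 1]
(count[i] = number of elements equal to i)
Cumulative count: [0, 1, 3, 4, 5, 6]
Sorted: [1, 2, 2, 3, 4, 5]


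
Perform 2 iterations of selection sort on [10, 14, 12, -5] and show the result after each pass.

Pass 1: Select minimum -5 at index 3, swap -> [-5, 14, 12, 10]
Pass 2: Select minimum 10 at index 3, swap -> [-5, 10, 12, 14]


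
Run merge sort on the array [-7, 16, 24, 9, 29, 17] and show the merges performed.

Divide and conquer:
  Merge [16] + [24] -> [16, 24]
  Merge [-7] + [16, 24] -> [-7, 16, 24]
  Merge [29] + [17] -> [17, 29]
  Merge [9] + [17, 29] -> [9, 17, 29]
  Merge [-7, 16, 24] + [9, 17, 29] -> [-7, 9, 16, 17, 24, 29]


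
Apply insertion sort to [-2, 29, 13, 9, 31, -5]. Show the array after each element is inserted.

First element -2 is already 'sorted'
Insert 29: shifted 0 elements -> [-2, 29, 13, 9, 31, -5]
Insert 13: shifted 1 elements -> [-2, 13, 29, 9, 31, -5]
Insert 9: shifted 2 elements -> [-2, 9, 13, 29, 31, -5]
Insert 31: shifted 0 elements -> [-2, 9, 13, 29, 31, -5]
Insert -5: shifted 5 elements -> [-5, -2, 9, 13, 29, 31]


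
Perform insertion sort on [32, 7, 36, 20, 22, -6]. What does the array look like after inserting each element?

First element 32 is already 'sorted'
Insert 7: shifted 1 elements -> [7, 32, 36, 20, 22, -6]
Insert 36: shifted 0 elements -> [7, 32, 36, 20, 22, -6]
Insert 20: shifted 2 elements -> [7, 20, 32, 36, 22, -6]
Insert 22: shifted 2 elements -> [7, 20, 22, 32, 36, -6]
Insert -6: shifted 5 elements -> [-6, 7, 20, 22, 32, 36]


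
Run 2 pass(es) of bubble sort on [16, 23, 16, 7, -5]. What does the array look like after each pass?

After pass 1: [16, 16, 7, -5, 23] (3 swaps)
After pass 2: [16, 7, -5, 16, 23] (2 swaps)
Total swaps: 5


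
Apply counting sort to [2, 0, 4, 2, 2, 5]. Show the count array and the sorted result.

Count array: [1, 0, 3, 0, 1, 1]
(count[i] = number of elements equal to i)
Cumulative count: [1, 1, 4, 4, 5, 6]
Sorted: [0, 2, 2, 2, 4, 5]


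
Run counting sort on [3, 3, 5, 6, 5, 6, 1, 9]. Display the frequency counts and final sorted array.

Count array: [0, 1, 0, 2, 0, 2, 2, 0, 0, 1]
(count[i] = number of elements equal to i)
Cumulative count: [0, 1, 1, 3, 3, 5, 7, 7, 7, 8]
Sorted: [1, 3, 3, 5, 5, 6, 6, 9]


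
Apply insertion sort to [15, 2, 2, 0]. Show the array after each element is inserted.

First element 15 is already 'sorted'
Insert 2: shifted 1 elements -> [2, 15, 2, 0]
Insert 2: shifted 1 elements -> [2, 2, 15, 0]
Insert 0: shifted 3 elements -> [0, 2, 2, 15]


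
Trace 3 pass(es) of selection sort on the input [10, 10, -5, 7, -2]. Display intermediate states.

Pass 1: Select minimum -5 at index 2, swap -> [-5, 10, 10, 7, -2]
Pass 2: Select minimum -2 at index 4, swap -> [-5, -2, 10, 7, 10]
Pass 3: Select minimum 7 at index 3, swap -> [-5, -2, 7, 10, 10]


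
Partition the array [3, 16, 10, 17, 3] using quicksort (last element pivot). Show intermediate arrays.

Partition 1: pivot=3 at index 1 -> [3, 3, 10, 17, 16]
Partition 2: pivot=16 at index 3 -> [3, 3, 10, 16, 17]


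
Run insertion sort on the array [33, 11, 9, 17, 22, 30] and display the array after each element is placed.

First element 33 is already 'sorted'
Insert 11: shifted 1 elements -> [11, 33, 9, 17, 22, 30]
Insert 9: shifted 2 elements -> [9, 11, 33, 17, 22, 30]
Insert 17: shifted 1 elements -> [9, 11, 17, 33, 22, 30]
Insert 22: shifted 1 elements -> [9, 11, 17, 22, 33, 30]
Insert 30: shifted 1 elements -> [9, 11, 17, 22, 30, 33]


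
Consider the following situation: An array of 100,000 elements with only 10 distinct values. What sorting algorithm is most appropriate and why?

Best choice: 3-way quicksort or Counting sort
Reason: 3-way (Dutch national flag) partitioning groups every copy of the pivot together, so with only d=10 distinct keys quicksort finishes in O(n log d) expected time, which is effectively linear; counting sort runs in O(n + k) where k is the size of the key range (not the number of distinct values), so it is linear when the 10 values are integers drawn from a small known range


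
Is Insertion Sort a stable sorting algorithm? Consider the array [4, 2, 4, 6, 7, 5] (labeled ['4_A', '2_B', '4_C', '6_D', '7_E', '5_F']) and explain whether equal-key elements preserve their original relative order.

Trace Insertion Sort on the labeled array (the key is the number; the letter only tracks identity):
  Insert 2_B at index 0: [2_B, 4_A, 4_C, 6_D, 7_E, 5_F]
  Insert 4_C at index 2: [2_B, 4_A, 4_C, 6_D, 7_E, 5_F]
  Insert 6_D at index 3: [2_B, 4_A, 4_C, 6_D, 7_E, 5_F]
  Insert 7_E at index 4: [2_B, 4_A, 4_C, 6_D, 7_E, 5_F]
  Insert 5_F at index 3: [2_B, 4_A, 4_C, 5_F, 6_D, 7_E]
Final order: [2_B, 4_A, 4_C, 5_F, 6_D, 7_E]
Equal keys:
  value 4: originally 4_A, 4_C; after sorting 4_A, 4_C -> order preserved
All equal keys kept their original relative order. Insertion Sort is stable: elements are shifted only while they are strictly greater than the key, so a key is inserted after any equal elements already placed.
Answer: Stable


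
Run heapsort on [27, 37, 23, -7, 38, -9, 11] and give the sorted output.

Build heap: [38, 37, 23, -7, 27, -9, 11]
Extract 38: [37, 27, 23, -7, 11, -9, 38]
Extract 37: [27, 11, 23, -7, -9, 37, 38]
Extract 27: [23, 11, -9, -7, 27, 37, 38]
Extract 23: [11, -7, -9, 23, 27, 37, 38]
Extract 11: [-7, -9, 11, 23, 27, 37, 38]
Extract -7: [-9, -7, 11, 23, 27, 37, 38]


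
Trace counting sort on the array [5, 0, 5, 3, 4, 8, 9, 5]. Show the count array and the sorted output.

Count array: [1, 0, 0, 1, 1, 3, 0, 0, 1, 1]
(count[i] = number of elements equal to i)
Cumulative count: [1, 1, 1, 2, 3, 6, 6, 6, 7, 8]
Sorted: [0, 3, 4, 5, 5, 5, 8, 9]


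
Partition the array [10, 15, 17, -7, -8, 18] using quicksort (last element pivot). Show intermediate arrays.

Partition 1: pivot=18 at index 5 -> [10, 15, 17, -7, -8, 18]
Partition 2: pivot=-8 at index 0 -> [-8, 15, 17, -7, 10, 18]
Partition 3: pivot=10 at index 2 -> [-8, -7, 10, 15, 17, 18]
Partition 4: pivot=17 at index 4 -> [-8, -7, 10, 15, 17, 18]


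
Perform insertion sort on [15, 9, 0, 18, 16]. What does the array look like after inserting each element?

First element 15 is already 'sorted'
Insert 9: shifted 1 elements -> [9, 15, 0, 18, 16]
Insert 0: shifted 2 elements -> [0, 9, 15, 18, 16]
Insert 18: shifted 0 elements -> [0, 9, 15, 18, 16]
Insert 16: shifted 1 elements -> [0, 9, 15, 16, 18]


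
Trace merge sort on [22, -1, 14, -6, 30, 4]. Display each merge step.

Divide and conquer:
  Merge [-1] + [14] -> [-1, 14]
  Merge [22] + [-1, 14] -> [-1, 14, 22]
  Merge [30] + [4] -> [4, 30]
  Merge [-6] + [4, 30] -> [-6, 4, 30]
  Merge [-1, 14, 22] + [-6, 4, 30] -> [-6, -1, 4, 14, 22, 30]


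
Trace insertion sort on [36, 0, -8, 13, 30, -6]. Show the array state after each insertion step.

First element 36 is already 'sorted'
Insert 0: shifted 1 elements -> [0, 36, -8, 13, 30, -6]
Insert -8: shifted 2 elements -> [-8, 0, 36, 13, 30, -6]
Insert 13: shifted 1 elements -> [-8, 0, 13, 36, 30, -6]
Insert 30: shifted 1 elements -> [-8, 0, 13, 30, 36, -6]
Insert -6: shifted 4 elements -> [-8, -6, 0, 13, 30, 36]


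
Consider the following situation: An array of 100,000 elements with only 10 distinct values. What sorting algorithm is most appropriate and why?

Best choice: 3-way quicksort or Counting sort
Reason: 3-way (Dutch national flag) partitioning groups every copy of the pivot together, so with only d=10 distinct keys quicksort finishes in O(n log d) expected time, which is effectively linear; counting sort runs in O(n + k) where k is the size of the key range (not the number of distinct values), so it is linear when the 10 values are integers drawn from a small known range


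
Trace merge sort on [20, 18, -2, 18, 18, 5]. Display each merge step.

Divide and conquer:
  Merge [18] + [-2] -> [-2, 18]
  Merge [20] + [-2, 18] -> [-2, 18, 20]
  Merge [18] + [5] -> [5, 18]
  Merge [18] + [5, 18] -> [5, 18, 18]
  Merge [-2, 18, 20] + [5, 18, 18] -> [-2, 5, 18, 18, 18, 20]


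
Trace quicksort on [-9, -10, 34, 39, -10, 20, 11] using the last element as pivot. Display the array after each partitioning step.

Partition 1: pivot=11 at index 3 -> [-9, -10, -10, 11, 34, 20, 39]
Partition 2: pivot=-10 at index 1 -> [-10, -10, -9, 11, 34, 20, 39]
Partition 3: pivot=39 at index 6 -> [-10, -10, -9, 11, 34, 20, 39]
Partition 4: pivot=20 at index 4 -> [-10, -10, -9, 11, 20, 34, 39]


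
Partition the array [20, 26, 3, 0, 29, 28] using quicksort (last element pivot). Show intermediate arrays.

Partition 1: pivot=28 at index 4 -> [20, 26, 3, 0, 28, 29]
Partition 2: pivot=0 at index 0 -> [0, 26, 3, 20, 28, 29]
Partition 3: pivot=20 at index 2 -> [0, 3, 20, 26, 28, 29]


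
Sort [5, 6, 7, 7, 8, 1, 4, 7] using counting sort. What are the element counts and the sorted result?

Count array: [0, 1, 0, 0, 1, 1, 1, 3, 1]
(count[i] = number of elements equal to i)
Cumulative count: [0, 1, 1, 1, 2, 3, 4, 7, 8]
Sorted: [1, 4, 5, 6, 7, 7, 7, 8]


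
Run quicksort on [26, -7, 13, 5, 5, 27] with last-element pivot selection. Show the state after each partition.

Partition 1: pivot=27 at index 5 -> [26, -7, 13, 5, 5, 27]
Partition 2: pivot=5 at index 2 -> [-7, 5, 5, 26, 13, 27]
Partition 3: pivot=5 at index 1 -> [-7, 5, 5, 26, 13, 27]
Partition 4: pivot=13 at index 3 -> [-7, 5, 5, 13, 26, 27]


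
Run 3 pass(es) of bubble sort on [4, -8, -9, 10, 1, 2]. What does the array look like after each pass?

After pass 1: [-8, -9, 4, 1, 2, 10] (4 swaps)
After pass 2: [-9, -8, 1, 2, 4, 10] (3 swaps)
After pass 3: [-9, -8, 1, 2, 4, 10] (0 swaps)
Total swaps: 7


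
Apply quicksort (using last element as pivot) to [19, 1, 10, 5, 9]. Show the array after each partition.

Partition 1: pivot=9 at index 2 -> [1, 5, 9, 19, 10]
Partition 2: pivot=5 at index 1 -> [1, 5, 9, 19, 10]
Partition 3: pivot=10 at index 3 -> [1, 5, 9, 10, 19]


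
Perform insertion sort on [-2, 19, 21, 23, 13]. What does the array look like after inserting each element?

First element -2 is already 'sorted'
Insert 19: shifted 0 elements -> [-2, 19, 21, 23, 13]
Insert 21: shifted 0 elements -> [-2, 19, 21, 23, 13]
Insert 23: shifted 0 elements -> [-2, 19, 21, 23, 13]
Insert 13: shifted 3 elements -> [-2, 13, 19, 21, 23]


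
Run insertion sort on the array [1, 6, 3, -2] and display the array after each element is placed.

First element 1 is already 'sorted'
Insert 6: shifted 0 elements -> [1, 6, 3, -2]
Insert 3: shifted 1 elements -> [1, 3, 6, -2]
Insert -2: shifted 3 elements -> [-2, 1, 3, 6]


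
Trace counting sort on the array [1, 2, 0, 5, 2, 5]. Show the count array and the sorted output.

Count array: [1, 1, 2, 0, 0, 2]
(count[i] = number of elements equal to i)
Cumulative count: [1, 2, 4, 4, 4, 6]
Sorted: [0, 1, 2, 2, 5, 5]


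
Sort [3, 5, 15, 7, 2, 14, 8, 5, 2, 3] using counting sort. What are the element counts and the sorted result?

Count array: [0, 0, 2, 2, 0, 2, 0, 1, 1, 0, 0, 0, 0, 0, 1, 1]
(count[i] = number of elements equal to i)
Cumulative count: [0, 0, 2, 4, 4, 6, 6, 7, 8, 8, 8, 8, 8, 8, 9, 10]
Sorted: [2, 2, 3, 3, 5, 5, 7, 8, 14, 15]


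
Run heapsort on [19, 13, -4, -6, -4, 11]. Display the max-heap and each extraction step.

Build heap: [19, 13, 11, -6, -4, -4]
Extract 19: [13, -4, 11, -6, -4, 19]
Extract 13: [11, -4, -4, -6, 13, 19]
Extract 11: [-4, -6, -4, 11, 13, 19]
Extract -4: [-4, -6, -4, 11, 13, 19]
Extract -4: [-6, -4, -4, 11, 13, 19]


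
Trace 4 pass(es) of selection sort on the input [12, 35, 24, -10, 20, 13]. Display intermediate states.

Pass 1: Select minimum -10 at index 3, swap -> [-10, 35, 24, 12, 20, 13]
Pass 2: Select minimum 12 at index 3, swap -> [-10, 12, 24, 35, 20, 13]
Pass 3: Select minimum 13 at index 5, swap -> [-10, 12, 13, 35, 20, 24]
Pass 4: Select minimum 20 at index 4, swap -> [-10, 12, 13, 20, 35, 24]


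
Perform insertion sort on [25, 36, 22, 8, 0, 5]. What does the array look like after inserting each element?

First element 25 is already 'sorted'
Insert 36: shifted 0 elements -> [25, 36, 22, 8, 0, 5]
Insert 22: shifted 2 elements -> [22, 25, 36, 8, 0, 5]
Insert 8: shifted 3 elements -> [8, 22, 25, 36, 0, 5]
Insert 0: shifted 4 elements -> [0, 8, 22, 25, 36, 5]
Insert 5: shifted 4 elements -> [0, 5, 8, 22, 25, 36]


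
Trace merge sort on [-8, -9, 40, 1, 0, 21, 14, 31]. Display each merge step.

Divide and conquer:
  Merge [-8] + [-9] -> [-9, -8]
  Merge [40] + [1] -> [1, 40]
  Merge [-9, -8] + [1, 40] -> [-9, -8, 1, 40]
  Merge [0] + [21] -> [0, 21]
  Merge [14] + [31] -> [14, 31]
  Merge [0, 21] + [14, 31] -> [0, 14, 21, 31]
  Merge [-9, -8, 1, 40] + [0, 14, 21, 31] -> [-9, -8, 0, 1, 14, 21, 31, 40]


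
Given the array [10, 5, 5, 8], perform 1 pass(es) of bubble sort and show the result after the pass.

After pass 1: [5, 5, 8, 10] (3 swaps)
Total swaps: 3


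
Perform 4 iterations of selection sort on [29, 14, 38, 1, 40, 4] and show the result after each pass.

Pass 1: Select minimum 1 at index 3, swap -> [1, 14, 38, 29, 40, 4]
Pass 2: Select minimum 4 at index 5, swap -> [1, 4, 38, 29, 40, 14]
Pass 3: Select minimum 14 at index 5, swap -> [1, 4, 14, 29, 40, 38]
Pass 4: Select minimum 29 at index 3, swap -> [1, 4, 14, 29, 40, 38]


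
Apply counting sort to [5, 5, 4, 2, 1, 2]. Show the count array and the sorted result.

Count array: [0, 1, 2, 0, 1, 2]
(count[i] = number of elements equal to i)
Cumulative count: [0, 1, 3, 3, 4, 6]
Sorted: [1, 2, 2, 4, 5, 5]


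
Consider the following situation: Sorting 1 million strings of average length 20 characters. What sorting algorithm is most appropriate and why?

Best choice: MSD radix sort or Mergesort
Reason: MSD radix sort is a non-comparison sort that buckets the strings by successive character positions, running in time proportional to the total number of characters examined rather than O(n log n) string comparisons; mergesort is a stable O(n log n)-comparison alternative that works for arbitrary variable-length keys


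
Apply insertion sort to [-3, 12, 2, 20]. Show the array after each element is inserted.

First element -3 is already 'sorted'
Insert 12: shifted 0 elements -> [-3, 12, 2, 20]
Insert 2: shifted 1 elements -> [-3, 2, 12, 20]
Insert 20: shifted 0 elements -> [-3, 2, 12, 20]


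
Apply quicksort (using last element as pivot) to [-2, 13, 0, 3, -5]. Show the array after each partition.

Partition 1: pivot=-5 at index 0 -> [-5, 13, 0, 3, -2]
Partition 2: pivot=-2 at index 1 -> [-5, -2, 0, 3, 13]
Partition 3: pivot=13 at index 4 -> [-5, -2, 0, 3, 13]
Partition 4: pivot=3 at index 3 -> [-5, -2, 0, 3, 13]


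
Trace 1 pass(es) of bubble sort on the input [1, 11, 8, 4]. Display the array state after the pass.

After pass 1: [1, 8, 4, 11] (2 swaps)
Total swaps: 2


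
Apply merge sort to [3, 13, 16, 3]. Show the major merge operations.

Divide and conquer:
  Merge [3] + [13] -> [3, 13]
  Merge [16] + [3] -> [3, 16]
  Merge [3, 13] + [3, 16] -> [3, 3, 13, 16]


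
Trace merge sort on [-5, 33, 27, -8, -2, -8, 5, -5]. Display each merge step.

Divide and conquer:
  Merge [-5] + [33] -> [-5, 33]
  Merge [27] + [-8] -> [-8, 27]
  Merge [-5, 33] + [-8, 27] -> [-8, -5, 27, 33]
  Merge [-2] + [-8] -> [-8, -2]
  Merge [5] + [-5] -> [-5, 5]
  Merge [-8, -2] + [-5, 5] -> [-8, -5, -2, 5]
  Merge [-8, -5, 27, 33] + [-8, -5, -2, 5] -> [-8, -8, -5, -5, -2, 5, 27, 33]


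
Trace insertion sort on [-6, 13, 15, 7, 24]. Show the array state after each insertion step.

First element -6 is already 'sorted'
Insert 13: shifted 0 elements -> [-6, 13, 15, 7, 24]
Insert 15: shifted 0 elements -> [-6, 13, 15, 7, 24]
Insert 7: shifted 2 elements -> [-6, 7, 13, 15, 24]
Insert 24: shifted 0 elements -> [-6, 7, 13, 15, 24]


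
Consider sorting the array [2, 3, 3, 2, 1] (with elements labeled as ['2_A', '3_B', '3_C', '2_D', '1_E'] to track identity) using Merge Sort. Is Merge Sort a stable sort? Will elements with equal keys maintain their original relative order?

Trace Merge Sort on the labeled array (the key is the number; the letter only tracks identity):
  Merge [2_A] + [3_B] -> [2_A, 3_B]
  Merge [2_D] + [1_E] -> [1_E, 2_D]
  Merge [3_C] + [1_E, 2_D] -> [1_E, 2_D, 3_C]
  Merge [2_A, 3_B] + [1_E, 2_D, 3_C] -> [1_E, 2_A, 2_D, 3_B, 3_C]
Final order: [1_E, 2_A, 2_D, 3_B, 3_C]
Equal keys:
  value 2: originally 2_A, 2_D; after sorting 2_A, 2_D -> order preserved
  value 3: originally 3_B, 3_C; after sorting 3_B, 3_C -> order preserved
All equal keys kept their original relative order. Merge Sort is stable: when the heads of the two halves are equal the merge takes from the left half first.
Answer: Stable


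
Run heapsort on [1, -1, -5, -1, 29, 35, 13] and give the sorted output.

Build heap: [35, 29, 13, -1, -1, -5, 1]
Extract 35: [29, 1, 13, -1, -1, -5, 35]
Extract 29: [13, 1, -5, -1, -1, 29, 35]
Extract 13: [1, -1, -5, -1, 13, 29, 35]
Extract 1: [-1, -1, -5, 1, 13, 29, 35]
Extract -1: [-1, -5, -1, 1, 13, 29, 35]
Extract -1: [-5, -1, -1, 1, 13, 29, 35]


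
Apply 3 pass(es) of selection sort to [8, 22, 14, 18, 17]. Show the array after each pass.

Pass 1: Select minimum 8 at index 0, swap -> [8, 22, 14, 18, 17]
Pass 2: Select minimum 14 at index 2, swap -> [8, 14, 22, 18, 17]
Pass 3: Select minimum 17 at index 4, swap -> [8, 14, 17, 18, 22]
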